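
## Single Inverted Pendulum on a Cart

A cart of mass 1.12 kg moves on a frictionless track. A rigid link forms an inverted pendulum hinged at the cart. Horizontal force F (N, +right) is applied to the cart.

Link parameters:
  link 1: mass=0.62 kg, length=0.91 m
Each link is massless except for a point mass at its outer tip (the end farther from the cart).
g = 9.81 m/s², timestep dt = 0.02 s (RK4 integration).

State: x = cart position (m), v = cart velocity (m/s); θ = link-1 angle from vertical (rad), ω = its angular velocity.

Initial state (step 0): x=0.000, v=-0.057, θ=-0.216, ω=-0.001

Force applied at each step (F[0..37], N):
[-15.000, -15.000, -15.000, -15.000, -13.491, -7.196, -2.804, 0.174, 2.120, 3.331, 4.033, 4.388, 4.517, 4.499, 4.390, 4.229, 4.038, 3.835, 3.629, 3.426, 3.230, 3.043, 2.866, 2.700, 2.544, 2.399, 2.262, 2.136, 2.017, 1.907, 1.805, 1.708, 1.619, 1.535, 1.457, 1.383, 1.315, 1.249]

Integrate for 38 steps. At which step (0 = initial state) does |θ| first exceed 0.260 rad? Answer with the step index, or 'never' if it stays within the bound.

apply F[0]=-15.000 → step 1: x=-0.004, v=-0.296, θ=-0.214, ω=0.210
apply F[1]=-15.000 → step 2: x=-0.012, v=-0.536, θ=-0.208, ω=0.422
apply F[2]=-15.000 → step 3: x=-0.025, v=-0.778, θ=-0.197, ω=0.639
apply F[3]=-15.000 → step 4: x=-0.043, v=-1.022, θ=-0.182, ω=0.862
apply F[4]=-13.491 → step 5: x=-0.066, v=-1.242, θ=-0.163, ω=1.063
apply F[5]=-7.196 → step 6: x=-0.092, v=-1.355, θ=-0.141, ω=1.153
apply F[6]=-2.804 → step 7: x=-0.119, v=-1.393, θ=-0.117, ω=1.166
apply F[7]=+0.174 → step 8: x=-0.147, v=-1.380, θ=-0.094, ω=1.129
apply F[8]=+2.120 → step 9: x=-0.174, v=-1.334, θ=-0.073, ω=1.061
apply F[9]=+3.331 → step 10: x=-0.200, v=-1.268, θ=-0.052, ω=0.976
apply F[10]=+4.033 → step 11: x=-0.225, v=-1.192, θ=-0.034, ω=0.883
apply F[11]=+4.388 → step 12: x=-0.248, v=-1.111, θ=-0.017, ω=0.789
apply F[12]=+4.517 → step 13: x=-0.269, v=-1.030, θ=-0.002, ω=0.697
apply F[13]=+4.499 → step 14: x=-0.289, v=-0.950, θ=0.011, ω=0.611
apply F[14]=+4.390 → step 15: x=-0.307, v=-0.873, θ=0.022, ω=0.530
apply F[15]=+4.229 → step 16: x=-0.324, v=-0.801, θ=0.032, ω=0.456
apply F[16]=+4.038 → step 17: x=-0.339, v=-0.733, θ=0.041, ω=0.389
apply F[17]=+3.835 → step 18: x=-0.353, v=-0.669, θ=0.048, ω=0.329
apply F[18]=+3.629 → step 19: x=-0.366, v=-0.610, θ=0.054, ω=0.275
apply F[19]=+3.426 → step 20: x=-0.377, v=-0.555, θ=0.059, ω=0.227
apply F[20]=+3.230 → step 21: x=-0.388, v=-0.504, θ=0.063, ω=0.184
apply F[21]=+3.043 → step 22: x=-0.398, v=-0.456, θ=0.066, ω=0.146
apply F[22]=+2.866 → step 23: x=-0.406, v=-0.413, θ=0.069, ω=0.113
apply F[23]=+2.700 → step 24: x=-0.414, v=-0.372, θ=0.071, ω=0.083
apply F[24]=+2.544 → step 25: x=-0.421, v=-0.335, θ=0.072, ω=0.058
apply F[25]=+2.399 → step 26: x=-0.428, v=-0.300, θ=0.073, ω=0.035
apply F[26]=+2.262 → step 27: x=-0.433, v=-0.267, θ=0.074, ω=0.016
apply F[27]=+2.136 → step 28: x=-0.438, v=-0.237, θ=0.074, ω=-0.001
apply F[28]=+2.017 → step 29: x=-0.443, v=-0.209, θ=0.074, ω=-0.016
apply F[29]=+1.907 → step 30: x=-0.447, v=-0.183, θ=0.073, ω=-0.029
apply F[30]=+1.805 → step 31: x=-0.450, v=-0.159, θ=0.073, ω=-0.040
apply F[31]=+1.708 → step 32: x=-0.453, v=-0.136, θ=0.072, ω=-0.049
apply F[32]=+1.619 → step 33: x=-0.456, v=-0.115, θ=0.071, ω=-0.057
apply F[33]=+1.535 → step 34: x=-0.458, v=-0.096, θ=0.069, ω=-0.063
apply F[34]=+1.457 → step 35: x=-0.459, v=-0.077, θ=0.068, ω=-0.069
apply F[35]=+1.383 → step 36: x=-0.461, v=-0.060, θ=0.067, ω=-0.073
apply F[36]=+1.315 → step 37: x=-0.462, v=-0.043, θ=0.065, ω=-0.077
apply F[37]=+1.249 → step 38: x=-0.463, v=-0.028, θ=0.064, ω=-0.080
max |θ| = 0.216 ≤ 0.260 over all 39 states.

Answer: never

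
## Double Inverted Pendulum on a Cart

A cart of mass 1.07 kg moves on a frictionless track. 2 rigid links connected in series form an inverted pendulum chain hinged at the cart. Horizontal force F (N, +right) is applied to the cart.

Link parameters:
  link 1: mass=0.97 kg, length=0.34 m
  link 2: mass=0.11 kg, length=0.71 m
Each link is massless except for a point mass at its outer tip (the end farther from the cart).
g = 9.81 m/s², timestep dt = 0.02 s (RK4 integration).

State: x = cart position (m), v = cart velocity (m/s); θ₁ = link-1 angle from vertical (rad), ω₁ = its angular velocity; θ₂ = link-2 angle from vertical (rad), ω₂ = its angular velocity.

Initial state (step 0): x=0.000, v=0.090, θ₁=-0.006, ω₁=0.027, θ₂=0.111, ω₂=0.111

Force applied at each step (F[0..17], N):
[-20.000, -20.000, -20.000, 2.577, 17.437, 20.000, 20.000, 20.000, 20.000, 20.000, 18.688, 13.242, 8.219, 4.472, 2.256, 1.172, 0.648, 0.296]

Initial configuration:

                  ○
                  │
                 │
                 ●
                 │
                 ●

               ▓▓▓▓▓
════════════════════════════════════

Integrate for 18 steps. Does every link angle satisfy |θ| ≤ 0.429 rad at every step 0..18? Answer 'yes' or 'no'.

Answer: yes

Derivation:
apply F[0]=-20.000 → step 1: x=-0.002, v=-0.283, θ₁=0.005, ω₁=1.117, θ₂=0.114, ω₂=0.146
apply F[1]=-20.000 → step 2: x=-0.011, v=-0.661, θ₁=0.039, ω₁=2.232, θ₂=0.117, ω₂=0.171
apply F[2]=-20.000 → step 3: x=-0.028, v=-1.042, θ₁=0.095, ω₁=3.386, θ₂=0.120, ω₂=0.181
apply F[3]=+2.577 → step 4: x=-0.049, v=-1.009, θ₁=0.162, ω₁=3.366, θ₂=0.124, ω₂=0.180
apply F[4]=+17.437 → step 5: x=-0.066, v=-0.720, θ₁=0.222, ω₁=2.645, θ₂=0.127, ω₂=0.160
apply F[5]=+20.000 → step 6: x=-0.077, v=-0.403, θ₁=0.268, ω₁=1.892, θ₂=0.130, ω₂=0.117
apply F[6]=+20.000 → step 7: x=-0.082, v=-0.102, θ₁=0.298, ω₁=1.215, θ₂=0.132, ω₂=0.056
apply F[7]=+20.000 → step 8: x=-0.081, v=0.190, θ₁=0.316, ω₁=0.589, θ₂=0.132, ω₂=-0.018
apply F[8]=+20.000 → step 9: x=-0.075, v=0.476, θ₁=0.322, ω₁=-0.012, θ₂=0.131, ω₂=-0.099
apply F[9]=+20.000 → step 10: x=-0.062, v=0.763, θ₁=0.316, ω₁=-0.614, θ₂=0.128, ω₂=-0.180
apply F[10]=+18.688 → step 11: x=-0.044, v=1.032, θ₁=0.298, ω₁=-1.178, θ₂=0.124, ω₂=-0.254
apply F[11]=+13.242 → step 12: x=-0.022, v=1.215, θ₁=0.271, ω₁=-1.521, θ₂=0.118, ω₂=-0.312
apply F[12]=+8.219 → step 13: x=0.003, v=1.318, θ₁=0.239, ω₁=-1.659, θ₂=0.112, ω₂=-0.356
apply F[13]=+4.472 → step 14: x=0.030, v=1.361, θ₁=0.206, ω₁=-1.648, θ₂=0.104, ω₂=-0.389
apply F[14]=+2.256 → step 15: x=0.057, v=1.370, θ₁=0.174, ω₁=-1.558, θ₂=0.096, ω₂=-0.413
apply F[15]=+1.172 → step 16: x=0.085, v=1.364, θ₁=0.144, ω₁=-1.444, θ₂=0.088, ω₂=-0.432
apply F[16]=+0.648 → step 17: x=0.112, v=1.352, θ₁=0.117, ω₁=-1.333, θ₂=0.079, ω₂=-0.445
apply F[17]=+0.296 → step 18: x=0.139, v=1.339, θ₁=0.091, ω₁=-1.232, θ₂=0.070, ω₂=-0.454
Max |angle| over trajectory = 0.322 rad; bound = 0.429 → within bound.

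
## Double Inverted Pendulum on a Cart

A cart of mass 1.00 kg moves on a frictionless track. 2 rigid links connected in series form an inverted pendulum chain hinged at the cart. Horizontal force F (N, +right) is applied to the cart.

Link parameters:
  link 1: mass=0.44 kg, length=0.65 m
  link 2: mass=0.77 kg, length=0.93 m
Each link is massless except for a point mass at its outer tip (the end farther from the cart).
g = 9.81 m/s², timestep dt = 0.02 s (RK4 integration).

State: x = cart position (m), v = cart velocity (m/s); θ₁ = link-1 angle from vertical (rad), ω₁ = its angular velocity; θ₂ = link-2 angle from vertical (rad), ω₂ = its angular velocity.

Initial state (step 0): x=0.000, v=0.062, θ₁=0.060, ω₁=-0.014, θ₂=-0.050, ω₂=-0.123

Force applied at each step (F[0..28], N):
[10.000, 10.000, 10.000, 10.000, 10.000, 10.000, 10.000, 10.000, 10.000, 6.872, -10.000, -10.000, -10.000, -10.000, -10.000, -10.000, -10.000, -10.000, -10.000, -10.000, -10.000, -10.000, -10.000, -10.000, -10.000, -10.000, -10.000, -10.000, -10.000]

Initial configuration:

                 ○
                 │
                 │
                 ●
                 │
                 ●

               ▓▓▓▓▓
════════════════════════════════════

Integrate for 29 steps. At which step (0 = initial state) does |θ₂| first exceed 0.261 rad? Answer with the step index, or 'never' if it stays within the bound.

apply F[0]=+10.000 → step 1: x=0.003, v=0.248, θ₁=0.058, ω₁=-0.221, θ₂=-0.053, ω₂=-0.189
apply F[1]=+10.000 → step 2: x=0.010, v=0.434, θ₁=0.051, ω₁=-0.433, θ₂=-0.058, ω₂=-0.254
apply F[2]=+10.000 → step 3: x=0.020, v=0.623, θ₁=0.040, ω₁=-0.654, θ₂=-0.063, ω₂=-0.315
apply F[3]=+10.000 → step 4: x=0.035, v=0.816, θ₁=0.025, ω₁=-0.890, θ₂=-0.070, ω₂=-0.371
apply F[4]=+10.000 → step 5: x=0.053, v=1.012, θ₁=0.005, ω₁=-1.145, θ₂=-0.078, ω₂=-0.419
apply F[5]=+10.000 → step 6: x=0.075, v=1.214, θ₁=-0.021, ω₁=-1.424, θ₂=-0.087, ω₂=-0.456
apply F[6]=+10.000 → step 7: x=0.102, v=1.421, θ₁=-0.053, ω₁=-1.730, θ₂=-0.096, ω₂=-0.481
apply F[7]=+10.000 → step 8: x=0.132, v=1.632, θ₁=-0.091, ω₁=-2.065, θ₂=-0.106, ω₂=-0.493
apply F[8]=+10.000 → step 9: x=0.167, v=1.846, θ₁=-0.135, ω₁=-2.425, θ₂=-0.116, ω₂=-0.493
apply F[9]=+6.872 → step 10: x=0.205, v=1.998, θ₁=-0.187, ω₁=-2.714, θ₂=-0.126, ω₂=-0.484
apply F[10]=-10.000 → step 11: x=0.244, v=1.832, θ₁=-0.239, ω₁=-2.557, θ₂=-0.135, ω₂=-0.451
apply F[11]=-10.000 → step 12: x=0.279, v=1.678, θ₁=-0.289, ω₁=-2.453, θ₂=-0.144, ω₂=-0.398
apply F[12]=-10.000 → step 13: x=0.311, v=1.532, θ₁=-0.338, ω₁=-2.398, θ₂=-0.151, ω₂=-0.327
apply F[13]=-10.000 → step 14: x=0.340, v=1.395, θ₁=-0.386, ω₁=-2.386, θ₂=-0.156, ω₂=-0.238
apply F[14]=-10.000 → step 15: x=0.367, v=1.263, θ₁=-0.434, ω₁=-2.412, θ₂=-0.160, ω₂=-0.133
apply F[15]=-10.000 → step 16: x=0.391, v=1.135, θ₁=-0.482, ω₁=-2.470, θ₂=-0.162, ω₂=-0.017
apply F[16]=-10.000 → step 17: x=0.412, v=1.009, θ₁=-0.533, ω₁=-2.555, θ₂=-0.161, ω₂=0.109
apply F[17]=-10.000 → step 18: x=0.431, v=0.882, θ₁=-0.585, ω₁=-2.660, θ₂=-0.157, ω₂=0.240
apply F[18]=-10.000 → step 19: x=0.447, v=0.754, θ₁=-0.639, ω₁=-2.779, θ₂=-0.151, ω₂=0.374
apply F[19]=-10.000 → step 20: x=0.461, v=0.621, θ₁=-0.696, ω₁=-2.909, θ₂=-0.142, ω₂=0.506
apply F[20]=-10.000 → step 21: x=0.472, v=0.483, θ₁=-0.755, ω₁=-3.044, θ₂=-0.131, ω₂=0.634
apply F[21]=-10.000 → step 22: x=0.481, v=0.340, θ₁=-0.818, ω₁=-3.182, θ₂=-0.117, ω₂=0.754
apply F[22]=-10.000 → step 23: x=0.486, v=0.190, θ₁=-0.883, ω₁=-3.322, θ₂=-0.101, ω₂=0.863
apply F[23]=-10.000 → step 24: x=0.488, v=0.033, θ₁=-0.951, ω₁=-3.464, θ₂=-0.083, ω₂=0.961
apply F[24]=-10.000 → step 25: x=0.487, v=-0.131, θ₁=-1.021, ω₁=-3.609, θ₂=-0.063, ω₂=1.045
apply F[25]=-10.000 → step 26: x=0.483, v=-0.302, θ₁=-1.095, ω₁=-3.758, θ₂=-0.041, ω₂=1.113
apply F[26]=-10.000 → step 27: x=0.475, v=-0.480, θ₁=-1.172, ω₁=-3.915, θ₂=-0.018, ω₂=1.165
apply F[27]=-10.000 → step 28: x=0.464, v=-0.667, θ₁=-1.252, ω₁=-4.084, θ₂=0.006, ω₂=1.197
apply F[28]=-10.000 → step 29: x=0.448, v=-0.862, θ₁=-1.335, ω₁=-4.269, θ₂=0.030, ω₂=1.209
max |θ₂| = 0.162 ≤ 0.261 over all 30 states.

Answer: never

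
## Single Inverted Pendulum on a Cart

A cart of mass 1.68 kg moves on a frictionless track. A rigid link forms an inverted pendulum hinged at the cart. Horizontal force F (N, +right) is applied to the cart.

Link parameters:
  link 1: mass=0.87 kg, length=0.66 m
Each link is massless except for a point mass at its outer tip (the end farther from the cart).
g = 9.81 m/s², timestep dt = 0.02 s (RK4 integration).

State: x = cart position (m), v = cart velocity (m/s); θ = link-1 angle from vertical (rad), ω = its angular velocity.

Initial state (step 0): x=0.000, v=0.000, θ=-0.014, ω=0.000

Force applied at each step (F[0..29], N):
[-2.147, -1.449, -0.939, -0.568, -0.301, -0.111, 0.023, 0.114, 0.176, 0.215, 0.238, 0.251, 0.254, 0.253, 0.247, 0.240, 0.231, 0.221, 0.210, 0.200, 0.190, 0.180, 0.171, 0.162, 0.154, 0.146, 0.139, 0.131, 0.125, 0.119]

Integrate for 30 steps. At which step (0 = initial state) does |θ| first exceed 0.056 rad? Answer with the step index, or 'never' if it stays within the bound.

Answer: never

Derivation:
apply F[0]=-2.147 → step 1: x=-0.000, v=-0.024, θ=-0.014, ω=0.032
apply F[1]=-1.449 → step 2: x=-0.001, v=-0.040, θ=-0.013, ω=0.053
apply F[2]=-0.939 → step 3: x=-0.002, v=-0.050, θ=-0.012, ω=0.064
apply F[3]=-0.568 → step 4: x=-0.003, v=-0.056, θ=-0.010, ω=0.069
apply F[4]=-0.301 → step 5: x=-0.004, v=-0.058, θ=-0.009, ω=0.070
apply F[5]=-0.111 → step 6: x=-0.005, v=-0.059, θ=-0.008, ω=0.069
apply F[6]=+0.023 → step 7: x=-0.006, v=-0.058, θ=-0.006, ω=0.065
apply F[7]=+0.114 → step 8: x=-0.007, v=-0.056, θ=-0.005, ω=0.061
apply F[8]=+0.176 → step 9: x=-0.009, v=-0.053, θ=-0.004, ω=0.055
apply F[9]=+0.215 → step 10: x=-0.010, v=-0.050, θ=-0.003, ω=0.050
apply F[10]=+0.238 → step 11: x=-0.011, v=-0.047, θ=-0.002, ω=0.045
apply F[11]=+0.251 → step 12: x=-0.011, v=-0.044, θ=-0.001, ω=0.040
apply F[12]=+0.254 → step 13: x=-0.012, v=-0.041, θ=-0.000, ω=0.035
apply F[13]=+0.253 → step 14: x=-0.013, v=-0.038, θ=0.000, ω=0.030
apply F[14]=+0.247 → step 15: x=-0.014, v=-0.035, θ=0.001, ω=0.026
apply F[15]=+0.240 → step 16: x=-0.015, v=-0.033, θ=0.001, ω=0.022
apply F[16]=+0.231 → step 17: x=-0.015, v=-0.030, θ=0.002, ω=0.019
apply F[17]=+0.221 → step 18: x=-0.016, v=-0.028, θ=0.002, ω=0.016
apply F[18]=+0.210 → step 19: x=-0.016, v=-0.025, θ=0.003, ω=0.013
apply F[19]=+0.200 → step 20: x=-0.017, v=-0.023, θ=0.003, ω=0.011
apply F[20]=+0.190 → step 21: x=-0.017, v=-0.021, θ=0.003, ω=0.009
apply F[21]=+0.180 → step 22: x=-0.018, v=-0.019, θ=0.003, ω=0.007
apply F[22]=+0.171 → step 23: x=-0.018, v=-0.018, θ=0.003, ω=0.005
apply F[23]=+0.162 → step 24: x=-0.018, v=-0.016, θ=0.003, ω=0.004
apply F[24]=+0.154 → step 25: x=-0.019, v=-0.015, θ=0.003, ω=0.003
apply F[25]=+0.146 → step 26: x=-0.019, v=-0.013, θ=0.003, ω=0.001
apply F[26]=+0.139 → step 27: x=-0.019, v=-0.012, θ=0.003, ω=0.000
apply F[27]=+0.131 → step 28: x=-0.019, v=-0.011, θ=0.003, ω=-0.000
apply F[28]=+0.125 → step 29: x=-0.020, v=-0.010, θ=0.003, ω=-0.001
apply F[29]=+0.119 → step 30: x=-0.020, v=-0.008, θ=0.003, ω=-0.002
max |θ| = 0.014 ≤ 0.056 over all 31 states.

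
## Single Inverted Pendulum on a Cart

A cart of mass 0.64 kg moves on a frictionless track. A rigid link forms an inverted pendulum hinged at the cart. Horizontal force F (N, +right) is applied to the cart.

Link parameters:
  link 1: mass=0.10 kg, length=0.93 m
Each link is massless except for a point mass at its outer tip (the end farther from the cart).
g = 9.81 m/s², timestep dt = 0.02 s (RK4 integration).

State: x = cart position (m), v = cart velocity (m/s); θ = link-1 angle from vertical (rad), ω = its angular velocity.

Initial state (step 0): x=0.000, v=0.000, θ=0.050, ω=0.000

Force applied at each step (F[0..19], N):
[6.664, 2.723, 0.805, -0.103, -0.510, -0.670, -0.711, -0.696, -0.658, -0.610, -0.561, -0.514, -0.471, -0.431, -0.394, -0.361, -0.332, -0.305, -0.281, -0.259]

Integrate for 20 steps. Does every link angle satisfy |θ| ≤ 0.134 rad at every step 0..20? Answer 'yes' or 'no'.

Answer: yes

Derivation:
apply F[0]=+6.664 → step 1: x=0.002, v=0.207, θ=0.048, ω=-0.212
apply F[1]=+2.723 → step 2: x=0.007, v=0.290, θ=0.043, ω=-0.292
apply F[2]=+0.805 → step 3: x=0.013, v=0.314, θ=0.037, ω=-0.309
apply F[3]=-0.103 → step 4: x=0.019, v=0.310, θ=0.031, ω=-0.297
apply F[4]=-0.510 → step 5: x=0.025, v=0.293, θ=0.025, ω=-0.274
apply F[5]=-0.670 → step 6: x=0.031, v=0.272, θ=0.020, ω=-0.246
apply F[6]=-0.711 → step 7: x=0.036, v=0.249, θ=0.015, ω=-0.217
apply F[7]=-0.696 → step 8: x=0.041, v=0.227, θ=0.011, ω=-0.191
apply F[8]=-0.658 → step 9: x=0.045, v=0.206, θ=0.008, ω=-0.166
apply F[9]=-0.610 → step 10: x=0.049, v=0.187, θ=0.004, ω=-0.144
apply F[10]=-0.561 → step 11: x=0.053, v=0.169, θ=0.002, ω=-0.125
apply F[11]=-0.514 → step 12: x=0.056, v=0.153, θ=-0.001, ω=-0.107
apply F[12]=-0.471 → step 13: x=0.059, v=0.138, θ=-0.003, ω=-0.092
apply F[13]=-0.431 → step 14: x=0.062, v=0.125, θ=-0.004, ω=-0.078
apply F[14]=-0.394 → step 15: x=0.064, v=0.113, θ=-0.006, ω=-0.066
apply F[15]=-0.361 → step 16: x=0.066, v=0.102, θ=-0.007, ω=-0.056
apply F[16]=-0.332 → step 17: x=0.068, v=0.092, θ=-0.008, ω=-0.046
apply F[17]=-0.305 → step 18: x=0.070, v=0.082, θ=-0.009, ω=-0.038
apply F[18]=-0.281 → step 19: x=0.071, v=0.074, θ=-0.009, ω=-0.031
apply F[19]=-0.259 → step 20: x=0.073, v=0.066, θ=-0.010, ω=-0.025
Max |angle| over trajectory = 0.050 rad; bound = 0.134 → within bound.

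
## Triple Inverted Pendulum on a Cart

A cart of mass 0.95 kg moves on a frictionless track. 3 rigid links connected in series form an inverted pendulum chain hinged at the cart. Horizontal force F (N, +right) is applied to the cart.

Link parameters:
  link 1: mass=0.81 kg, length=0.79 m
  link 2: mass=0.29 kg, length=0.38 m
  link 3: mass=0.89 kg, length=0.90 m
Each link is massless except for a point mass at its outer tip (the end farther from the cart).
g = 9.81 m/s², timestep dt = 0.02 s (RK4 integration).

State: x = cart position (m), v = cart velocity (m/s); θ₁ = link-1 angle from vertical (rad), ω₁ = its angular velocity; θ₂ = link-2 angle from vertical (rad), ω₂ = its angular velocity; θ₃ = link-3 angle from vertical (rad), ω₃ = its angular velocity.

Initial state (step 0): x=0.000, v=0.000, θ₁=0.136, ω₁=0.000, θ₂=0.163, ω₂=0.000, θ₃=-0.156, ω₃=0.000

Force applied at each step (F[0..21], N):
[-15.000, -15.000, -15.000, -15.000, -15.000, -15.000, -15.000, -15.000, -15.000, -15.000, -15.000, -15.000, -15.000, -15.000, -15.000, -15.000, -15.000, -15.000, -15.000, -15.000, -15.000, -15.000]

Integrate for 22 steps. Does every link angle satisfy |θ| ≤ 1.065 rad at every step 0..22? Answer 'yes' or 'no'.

Answer: no

Derivation:
apply F[0]=-15.000 → step 1: x=-0.004, v=-0.352, θ₁=0.141, ω₁=0.470, θ₂=0.166, ω₂=0.289, θ₃=-0.158, ω₃=-0.158
apply F[1]=-15.000 → step 2: x=-0.014, v=-0.702, θ₁=0.155, ω₁=0.941, θ₂=0.174, ω₂=0.552, θ₃=-0.162, ω₃=-0.304
apply F[2]=-15.000 → step 3: x=-0.032, v=-1.051, θ₁=0.178, ω₁=1.414, θ₂=0.188, ω₂=0.767, θ₃=-0.170, ω₃=-0.427
apply F[3]=-15.000 → step 4: x=-0.056, v=-1.393, θ₁=0.211, ω₁=1.887, θ₂=0.205, ω₂=0.910, θ₃=-0.179, ω₃=-0.515
apply F[4]=-15.000 → step 5: x=-0.087, v=-1.723, θ₁=0.254, ω₁=2.352, θ₂=0.224, ω₂=0.969, θ₃=-0.190, ω₃=-0.554
apply F[5]=-15.000 → step 6: x=-0.125, v=-2.035, θ₁=0.305, ω₁=2.799, θ₂=0.243, ω₂=0.940, θ₃=-0.201, ω₃=-0.538
apply F[6]=-15.000 → step 7: x=-0.168, v=-2.321, θ₁=0.366, ω₁=3.216, θ₂=0.261, ω₂=0.839, θ₃=-0.211, ω₃=-0.463
apply F[7]=-15.000 → step 8: x=-0.217, v=-2.573, θ₁=0.434, ω₁=3.591, θ₂=0.276, ω₂=0.694, θ₃=-0.219, ω₃=-0.330
apply F[8]=-15.000 → step 9: x=-0.271, v=-2.787, θ₁=0.509, ω₁=3.917, θ₂=0.288, ω₂=0.541, θ₃=-0.224, ω₃=-0.150
apply F[9]=-15.000 → step 10: x=-0.329, v=-2.960, θ₁=0.590, ω₁=4.188, θ₂=0.298, ω₂=0.418, θ₃=-0.225, ω₃=0.067
apply F[10]=-15.000 → step 11: x=-0.389, v=-3.095, θ₁=0.676, ω₁=4.409, θ₂=0.305, ω₂=0.355, θ₃=-0.221, ω₃=0.307
apply F[11]=-15.000 → step 12: x=-0.452, v=-3.194, θ₁=0.766, ω₁=4.586, θ₂=0.313, ω₂=0.371, θ₃=-0.212, ω₃=0.557
apply F[12]=-15.000 → step 13: x=-0.517, v=-3.262, θ₁=0.859, ω₁=4.728, θ₂=0.321, ω₂=0.474, θ₃=-0.199, ω₃=0.808
apply F[13]=-15.000 → step 14: x=-0.583, v=-3.303, θ₁=0.955, ω₁=4.845, θ₂=0.332, ω₂=0.666, θ₃=-0.180, ω₃=1.054
apply F[14]=-15.000 → step 15: x=-0.649, v=-3.322, θ₁=1.053, ω₁=4.943, θ₂=0.348, ω₂=0.938, θ₃=-0.157, ω₃=1.294
apply F[15]=-15.000 → step 16: x=-0.715, v=-3.320, θ₁=1.153, ω₁=5.029, θ₂=0.370, ω₂=1.282, θ₃=-0.128, ω₃=1.528
apply F[16]=-15.000 → step 17: x=-0.781, v=-3.299, θ₁=1.254, ω₁=5.108, θ₂=0.400, ω₂=1.687, θ₃=-0.096, ω₃=1.759
apply F[17]=-15.000 → step 18: x=-0.847, v=-3.262, θ₁=1.357, ω₁=5.180, θ₂=0.438, ω₂=2.138, θ₃=-0.058, ω₃=1.991
apply F[18]=-15.000 → step 19: x=-0.912, v=-3.208, θ₁=1.461, ω₁=5.247, θ₂=0.485, ω₂=2.623, θ₃=-0.016, ω₃=2.233
apply F[19]=-15.000 → step 20: x=-0.975, v=-3.139, θ₁=1.567, ω₁=5.307, θ₂=0.543, ω₂=3.126, θ₃=0.031, ω₃=2.490
apply F[20]=-15.000 → step 21: x=-1.037, v=-3.056, θ₁=1.673, ω₁=5.360, θ₂=0.611, ω₂=3.632, θ₃=0.084, ω₃=2.772
apply F[21]=-15.000 → step 22: x=-1.097, v=-2.960, θ₁=1.781, ω₁=5.402, θ₂=0.688, ω₂=4.123, θ₃=0.142, ω₃=3.088
Max |angle| over trajectory = 1.781 rad; bound = 1.065 → exceeded.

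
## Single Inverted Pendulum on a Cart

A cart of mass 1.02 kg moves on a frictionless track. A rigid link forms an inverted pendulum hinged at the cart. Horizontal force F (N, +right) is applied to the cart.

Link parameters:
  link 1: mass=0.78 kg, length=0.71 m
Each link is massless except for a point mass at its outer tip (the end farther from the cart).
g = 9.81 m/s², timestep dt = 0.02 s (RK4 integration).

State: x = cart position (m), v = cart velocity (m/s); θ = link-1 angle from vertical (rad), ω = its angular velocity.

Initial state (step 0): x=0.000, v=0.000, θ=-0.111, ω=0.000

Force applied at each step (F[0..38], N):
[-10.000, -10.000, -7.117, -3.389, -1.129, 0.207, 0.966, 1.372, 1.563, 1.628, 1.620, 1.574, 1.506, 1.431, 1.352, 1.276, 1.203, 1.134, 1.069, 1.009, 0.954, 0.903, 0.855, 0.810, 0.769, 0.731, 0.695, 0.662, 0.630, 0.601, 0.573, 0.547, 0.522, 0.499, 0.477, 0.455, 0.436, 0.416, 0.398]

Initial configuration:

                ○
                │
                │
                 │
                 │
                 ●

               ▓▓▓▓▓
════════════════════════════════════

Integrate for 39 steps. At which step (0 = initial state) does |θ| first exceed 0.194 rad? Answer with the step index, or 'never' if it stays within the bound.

apply F[0]=-10.000 → step 1: x=-0.002, v=-0.178, θ=-0.109, ω=0.219
apply F[1]=-10.000 → step 2: x=-0.007, v=-0.357, θ=-0.102, ω=0.440
apply F[2]=-7.117 → step 3: x=-0.016, v=-0.481, θ=-0.092, ω=0.588
apply F[3]=-3.389 → step 4: x=-0.026, v=-0.535, θ=-0.080, ω=0.639
apply F[4]=-1.129 → step 5: x=-0.036, v=-0.546, θ=-0.067, ω=0.635
apply F[5]=+0.207 → step 6: x=-0.047, v=-0.534, θ=-0.055, ω=0.600
apply F[6]=+0.966 → step 7: x=-0.058, v=-0.508, θ=-0.043, ω=0.550
apply F[7]=+1.372 → step 8: x=-0.068, v=-0.475, θ=-0.033, ω=0.494
apply F[8]=+1.563 → step 9: x=-0.077, v=-0.440, θ=-0.023, ω=0.438
apply F[9]=+1.628 → step 10: x=-0.085, v=-0.406, θ=-0.015, ω=0.383
apply F[10]=+1.620 → step 11: x=-0.093, v=-0.372, θ=-0.008, ω=0.333
apply F[11]=+1.574 → step 12: x=-0.100, v=-0.341, θ=-0.002, ω=0.287
apply F[12]=+1.506 → step 13: x=-0.107, v=-0.311, θ=0.004, ω=0.246
apply F[13]=+1.431 → step 14: x=-0.112, v=-0.284, θ=0.008, ω=0.209
apply F[14]=+1.352 → step 15: x=-0.118, v=-0.259, θ=0.012, ω=0.177
apply F[15]=+1.276 → step 16: x=-0.123, v=-0.236, θ=0.015, ω=0.148
apply F[16]=+1.203 → step 17: x=-0.127, v=-0.215, θ=0.018, ω=0.123
apply F[17]=+1.134 → step 18: x=-0.131, v=-0.196, θ=0.020, ω=0.101
apply F[18]=+1.069 → step 19: x=-0.135, v=-0.178, θ=0.022, ω=0.082
apply F[19]=+1.009 → step 20: x=-0.139, v=-0.161, θ=0.023, ω=0.065
apply F[20]=+0.954 → step 21: x=-0.142, v=-0.146, θ=0.025, ω=0.050
apply F[21]=+0.903 → step 22: x=-0.144, v=-0.132, θ=0.025, ω=0.038
apply F[22]=+0.855 → step 23: x=-0.147, v=-0.119, θ=0.026, ω=0.027
apply F[23]=+0.810 → step 24: x=-0.149, v=-0.108, θ=0.027, ω=0.017
apply F[24]=+0.769 → step 25: x=-0.151, v=-0.096, θ=0.027, ω=0.009
apply F[25]=+0.731 → step 26: x=-0.153, v=-0.086, θ=0.027, ω=0.002
apply F[26]=+0.695 → step 27: x=-0.155, v=-0.077, θ=0.027, ω=-0.004
apply F[27]=+0.662 → step 28: x=-0.156, v=-0.068, θ=0.027, ω=-0.009
apply F[28]=+0.630 → step 29: x=-0.157, v=-0.059, θ=0.026, ω=-0.014
apply F[29]=+0.601 → step 30: x=-0.159, v=-0.051, θ=0.026, ω=-0.018
apply F[30]=+0.573 → step 31: x=-0.160, v=-0.044, θ=0.026, ω=-0.021
apply F[31]=+0.547 → step 32: x=-0.160, v=-0.037, θ=0.025, ω=-0.023
apply F[32]=+0.522 → step 33: x=-0.161, v=-0.031, θ=0.025, ω=-0.026
apply F[33]=+0.499 → step 34: x=-0.162, v=-0.025, θ=0.024, ω=-0.027
apply F[34]=+0.477 → step 35: x=-0.162, v=-0.019, θ=0.024, ω=-0.029
apply F[35]=+0.455 → step 36: x=-0.162, v=-0.014, θ=0.023, ω=-0.030
apply F[36]=+0.436 → step 37: x=-0.163, v=-0.008, θ=0.023, ω=-0.031
apply F[37]=+0.416 → step 38: x=-0.163, v=-0.004, θ=0.022, ω=-0.031
apply F[38]=+0.398 → step 39: x=-0.163, v=0.001, θ=0.021, ω=-0.032
max |θ| = 0.111 ≤ 0.194 over all 40 states.

Answer: never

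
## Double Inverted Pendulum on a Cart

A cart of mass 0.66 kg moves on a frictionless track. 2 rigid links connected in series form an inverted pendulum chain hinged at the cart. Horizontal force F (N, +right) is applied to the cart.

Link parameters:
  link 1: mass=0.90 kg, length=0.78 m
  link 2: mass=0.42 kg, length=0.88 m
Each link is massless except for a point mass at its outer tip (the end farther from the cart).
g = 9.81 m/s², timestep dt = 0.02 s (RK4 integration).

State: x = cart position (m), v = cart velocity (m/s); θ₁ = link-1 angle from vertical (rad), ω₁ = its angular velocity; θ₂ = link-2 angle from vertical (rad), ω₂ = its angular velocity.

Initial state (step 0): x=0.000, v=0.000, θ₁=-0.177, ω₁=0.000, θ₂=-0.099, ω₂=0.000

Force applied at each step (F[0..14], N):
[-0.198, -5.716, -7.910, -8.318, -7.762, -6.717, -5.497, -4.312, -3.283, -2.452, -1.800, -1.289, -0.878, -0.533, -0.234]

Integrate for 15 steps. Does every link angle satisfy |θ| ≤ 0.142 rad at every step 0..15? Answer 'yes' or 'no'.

apply F[0]=-0.198 → step 1: x=0.001, v=0.058, θ₁=-0.178, ω₁=-0.127, θ₂=-0.099, ω₂=0.024
apply F[1]=-5.716 → step 2: x=0.001, v=-0.040, θ₁=-0.180, ω₁=-0.057, θ₂=-0.098, ω₂=0.052
apply F[2]=-7.910 → step 3: x=-0.002, v=-0.201, θ₁=-0.180, ω₁=0.089, θ₂=-0.097, ω₂=0.083
apply F[3]=-8.318 → step 4: x=-0.007, v=-0.374, θ₁=-0.176, ω₁=0.252, θ₂=-0.095, ω₂=0.113
apply F[4]=-7.762 → step 5: x=-0.016, v=-0.533, θ₁=-0.170, ω₁=0.400, θ₂=-0.092, ω₂=0.142
apply F[5]=-6.717 → step 6: x=-0.028, v=-0.667, θ₁=-0.161, ω₁=0.518, θ₂=-0.089, ω₂=0.169
apply F[6]=-5.497 → step 7: x=-0.043, v=-0.771, θ₁=-0.150, ω₁=0.602, θ₂=-0.085, ω₂=0.192
apply F[7]=-4.312 → step 8: x=-0.059, v=-0.845, θ₁=-0.137, ω₁=0.653, θ₂=-0.081, ω₂=0.211
apply F[8]=-3.283 → step 9: x=-0.076, v=-0.894, θ₁=-0.124, ω₁=0.677, θ₂=-0.077, ω₂=0.228
apply F[9]=-2.452 → step 10: x=-0.095, v=-0.924, θ₁=-0.110, ω₁=0.681, θ₂=-0.072, ω₂=0.241
apply F[10]=-1.800 → step 11: x=-0.113, v=-0.939, θ₁=-0.097, ω₁=0.671, θ₂=-0.067, ω₂=0.252
apply F[11]=-1.289 → step 12: x=-0.132, v=-0.944, θ₁=-0.083, ω₁=0.652, θ₂=-0.062, ω₂=0.260
apply F[12]=-0.878 → step 13: x=-0.151, v=-0.942, θ₁=-0.071, ω₁=0.628, θ₂=-0.057, ω₂=0.265
apply F[13]=-0.533 → step 14: x=-0.170, v=-0.934, θ₁=-0.058, ω₁=0.600, θ₂=-0.052, ω₂=0.269
apply F[14]=-0.234 → step 15: x=-0.188, v=-0.921, θ₁=-0.047, ω₁=0.570, θ₂=-0.046, ω₂=0.270
Max |angle| over trajectory = 0.180 rad; bound = 0.142 → exceeded.

Answer: no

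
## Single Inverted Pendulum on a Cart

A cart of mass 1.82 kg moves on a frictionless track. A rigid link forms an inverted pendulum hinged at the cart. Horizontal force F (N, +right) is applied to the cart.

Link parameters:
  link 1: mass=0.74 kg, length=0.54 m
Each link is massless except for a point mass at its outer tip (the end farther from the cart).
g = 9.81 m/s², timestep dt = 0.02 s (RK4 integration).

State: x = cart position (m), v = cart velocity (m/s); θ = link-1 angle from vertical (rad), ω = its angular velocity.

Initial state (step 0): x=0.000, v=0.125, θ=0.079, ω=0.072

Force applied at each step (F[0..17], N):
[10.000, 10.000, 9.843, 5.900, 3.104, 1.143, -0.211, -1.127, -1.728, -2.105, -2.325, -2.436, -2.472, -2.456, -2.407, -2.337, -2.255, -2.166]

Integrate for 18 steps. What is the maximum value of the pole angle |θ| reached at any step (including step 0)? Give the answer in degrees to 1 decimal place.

apply F[0]=+10.000 → step 1: x=0.004, v=0.228, θ=0.079, ω=-0.090
apply F[1]=+10.000 → step 2: x=0.009, v=0.332, θ=0.075, ω=-0.253
apply F[2]=+9.843 → step 3: x=0.017, v=0.434, θ=0.069, ω=-0.416
apply F[3]=+5.900 → step 4: x=0.026, v=0.494, θ=0.060, ω=-0.503
apply F[4]=+3.104 → step 5: x=0.036, v=0.524, θ=0.049, ω=-0.538
apply F[5]=+1.143 → step 6: x=0.047, v=0.533, θ=0.038, ω=-0.539
apply F[6]=-0.211 → step 7: x=0.057, v=0.528, θ=0.028, ω=-0.518
apply F[7]=-1.127 → step 8: x=0.068, v=0.514, θ=0.018, ω=-0.483
apply F[8]=-1.728 → step 9: x=0.078, v=0.494, θ=0.009, ω=-0.441
apply F[9]=-2.105 → step 10: x=0.088, v=0.470, θ=0.000, ω=-0.396
apply F[10]=-2.325 → step 11: x=0.097, v=0.445, θ=-0.007, ω=-0.351
apply F[11]=-2.436 → step 12: x=0.105, v=0.419, θ=-0.014, ω=-0.307
apply F[12]=-2.472 → step 13: x=0.113, v=0.393, θ=-0.020, ω=-0.265
apply F[13]=-2.456 → step 14: x=0.121, v=0.368, θ=-0.024, ω=-0.226
apply F[14]=-2.407 → step 15: x=0.128, v=0.344, θ=-0.029, ω=-0.191
apply F[15]=-2.337 → step 16: x=0.135, v=0.320, θ=-0.032, ω=-0.159
apply F[16]=-2.255 → step 17: x=0.141, v=0.298, θ=-0.035, ω=-0.130
apply F[17]=-2.166 → step 18: x=0.147, v=0.277, θ=-0.037, ω=-0.105
Max |angle| over trajectory = 0.079 rad = 4.5°.

Answer: 4.5°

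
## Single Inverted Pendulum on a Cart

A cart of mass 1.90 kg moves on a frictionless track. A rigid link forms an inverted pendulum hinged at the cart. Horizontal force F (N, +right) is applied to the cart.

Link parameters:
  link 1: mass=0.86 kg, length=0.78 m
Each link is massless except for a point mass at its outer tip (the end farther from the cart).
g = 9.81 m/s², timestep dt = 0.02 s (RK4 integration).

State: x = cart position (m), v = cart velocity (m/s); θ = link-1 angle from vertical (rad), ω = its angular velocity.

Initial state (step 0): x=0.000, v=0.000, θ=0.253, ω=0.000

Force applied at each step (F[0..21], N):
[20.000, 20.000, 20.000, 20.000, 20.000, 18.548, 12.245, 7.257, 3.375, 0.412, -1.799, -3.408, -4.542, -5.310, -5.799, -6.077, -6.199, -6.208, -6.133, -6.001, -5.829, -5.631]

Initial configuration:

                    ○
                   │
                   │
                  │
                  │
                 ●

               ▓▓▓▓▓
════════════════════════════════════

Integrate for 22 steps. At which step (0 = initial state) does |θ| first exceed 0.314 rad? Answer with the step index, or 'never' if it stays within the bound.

apply F[0]=+20.000 → step 1: x=0.002, v=0.184, θ=0.251, ω=-0.165
apply F[1]=+20.000 → step 2: x=0.007, v=0.368, θ=0.246, ω=-0.332
apply F[2]=+20.000 → step 3: x=0.017, v=0.554, θ=0.238, ω=-0.503
apply F[3]=+20.000 → step 4: x=0.030, v=0.740, θ=0.226, ω=-0.678
apply F[4]=+20.000 → step 5: x=0.046, v=0.929, θ=0.211, ω=-0.859
apply F[5]=+18.548 → step 6: x=0.067, v=1.105, θ=0.192, ω=-1.030
apply F[6]=+12.245 → step 7: x=0.090, v=1.218, θ=0.170, ω=-1.127
apply F[7]=+7.257 → step 8: x=0.115, v=1.281, θ=0.148, ω=-1.167
apply F[8]=+3.375 → step 9: x=0.141, v=1.306, θ=0.124, ω=-1.164
apply F[9]=+0.412 → step 10: x=0.167, v=1.301, θ=0.101, ω=-1.130
apply F[10]=-1.799 → step 11: x=0.192, v=1.275, θ=0.079, ω=-1.074
apply F[11]=-3.408 → step 12: x=0.217, v=1.234, θ=0.059, ω=-1.004
apply F[12]=-4.542 → step 13: x=0.242, v=1.182, θ=0.039, ω=-0.925
apply F[13]=-5.310 → step 14: x=0.265, v=1.124, θ=0.022, ω=-0.843
apply F[14]=-5.799 → step 15: x=0.287, v=1.061, θ=0.006, ω=-0.760
apply F[15]=-6.077 → step 16: x=0.307, v=0.998, θ=-0.009, ω=-0.679
apply F[16]=-6.199 → step 17: x=0.326, v=0.934, θ=-0.022, ω=-0.601
apply F[17]=-6.208 → step 18: x=0.344, v=0.871, θ=-0.033, ω=-0.527
apply F[18]=-6.133 → step 19: x=0.361, v=0.809, θ=-0.043, ω=-0.458
apply F[19]=-6.001 → step 20: x=0.377, v=0.750, θ=-0.051, ω=-0.394
apply F[20]=-5.829 → step 21: x=0.391, v=0.694, θ=-0.059, ω=-0.336
apply F[21]=-5.631 → step 22: x=0.405, v=0.640, θ=-0.065, ω=-0.282
max |θ| = 0.253 ≤ 0.314 over all 23 states.

Answer: never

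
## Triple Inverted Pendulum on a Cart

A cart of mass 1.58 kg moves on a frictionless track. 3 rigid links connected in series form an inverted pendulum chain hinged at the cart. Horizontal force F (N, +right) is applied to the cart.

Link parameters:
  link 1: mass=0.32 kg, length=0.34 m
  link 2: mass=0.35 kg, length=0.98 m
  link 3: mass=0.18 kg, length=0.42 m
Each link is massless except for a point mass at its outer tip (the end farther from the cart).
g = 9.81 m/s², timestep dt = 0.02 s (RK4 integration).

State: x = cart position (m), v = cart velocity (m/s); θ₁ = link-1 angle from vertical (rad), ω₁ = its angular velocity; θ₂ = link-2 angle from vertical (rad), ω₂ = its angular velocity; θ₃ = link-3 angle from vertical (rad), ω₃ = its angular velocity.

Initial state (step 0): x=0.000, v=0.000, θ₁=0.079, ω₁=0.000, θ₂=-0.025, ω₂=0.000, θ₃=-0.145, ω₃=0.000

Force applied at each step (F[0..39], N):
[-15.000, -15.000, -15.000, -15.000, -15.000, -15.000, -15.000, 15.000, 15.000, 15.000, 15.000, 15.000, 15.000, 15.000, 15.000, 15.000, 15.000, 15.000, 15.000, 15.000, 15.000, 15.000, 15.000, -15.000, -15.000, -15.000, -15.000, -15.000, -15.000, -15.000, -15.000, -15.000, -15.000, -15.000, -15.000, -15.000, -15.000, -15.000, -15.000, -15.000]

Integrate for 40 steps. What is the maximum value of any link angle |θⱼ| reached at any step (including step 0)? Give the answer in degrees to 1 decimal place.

apply F[0]=-15.000 → step 1: x=-0.002, v=-0.197, θ₁=0.086, ω₁=0.715, θ₂=-0.025, ω₂=-0.039, θ₃=-0.146, ω₃=-0.075
apply F[1]=-15.000 → step 2: x=-0.008, v=-0.396, θ₁=0.108, ω₁=1.446, θ₂=-0.027, ω₂=-0.083, θ₃=-0.148, ω₃=-0.145
apply F[2]=-15.000 → step 3: x=-0.018, v=-0.595, θ₁=0.144, ω₁=2.201, θ₂=-0.029, ω₂=-0.132, θ₃=-0.151, ω₃=-0.206
apply F[3]=-15.000 → step 4: x=-0.032, v=-0.794, θ₁=0.196, ω₁=2.975, θ₂=-0.032, ω₂=-0.182, θ₃=-0.156, ω₃=-0.252
apply F[4]=-15.000 → step 5: x=-0.050, v=-0.992, θ₁=0.263, ω₁=3.744, θ₂=-0.036, ω₂=-0.220, θ₃=-0.161, ω₃=-0.278
apply F[5]=-15.000 → step 6: x=-0.071, v=-1.183, θ₁=0.345, ω₁=4.471, θ₂=-0.041, ω₂=-0.230, θ₃=-0.167, ω₃=-0.283
apply F[6]=-15.000 → step 7: x=-0.097, v=-1.366, θ₁=0.441, ω₁=5.120, θ₂=-0.045, ω₂=-0.191, θ₃=-0.173, ω₃=-0.269
apply F[7]=+15.000 → step 8: x=-0.122, v=-1.190, θ₁=0.543, ω₁=5.054, θ₂=-0.049, ω₂=-0.265, θ₃=-0.178, ω₃=-0.290
apply F[8]=+15.000 → step 9: x=-0.144, v=-1.016, θ₁=0.644, ω₁=5.074, θ₂=-0.055, ω₂=-0.348, θ₃=-0.184, ω₃=-0.309
apply F[9]=+15.000 → step 10: x=-0.163, v=-0.842, θ₁=0.746, ω₁=5.159, θ₂=-0.063, ω₂=-0.432, θ₃=-0.191, ω₃=-0.324
apply F[10]=+15.000 → step 11: x=-0.178, v=-0.667, θ₁=0.851, ω₁=5.298, θ₂=-0.073, ω₂=-0.510, θ₃=-0.197, ω₃=-0.335
apply F[11]=+15.000 → step 12: x=-0.190, v=-0.489, θ₁=0.959, ω₁=5.483, θ₂=-0.084, ω₂=-0.573, θ₃=-0.204, ω₃=-0.341
apply F[12]=+15.000 → step 13: x=-0.198, v=-0.308, θ₁=1.071, ω₁=5.715, θ₂=-0.096, ω₂=-0.618, θ₃=-0.211, ω₃=-0.343
apply F[13]=+15.000 → step 14: x=-0.202, v=-0.121, θ₁=1.188, ω₁=6.000, θ₂=-0.108, ω₂=-0.636, θ₃=-0.218, ω₃=-0.343
apply F[14]=+15.000 → step 15: x=-0.202, v=0.072, θ₁=1.311, ω₁=6.348, θ₂=-0.121, ω₂=-0.621, θ₃=-0.224, ω₃=-0.342
apply F[15]=+15.000 → step 16: x=-0.199, v=0.273, θ₁=1.442, ω₁=6.780, θ₂=-0.133, ω₂=-0.563, θ₃=-0.231, ω₃=-0.340
apply F[16]=+15.000 → step 17: x=-0.191, v=0.486, θ₁=1.583, ω₁=7.327, θ₂=-0.143, ω₂=-0.447, θ₃=-0.238, ω₃=-0.341
apply F[17]=+15.000 → step 18: x=-0.180, v=0.715, θ₁=1.736, ω₁=8.038, θ₂=-0.150, ω₂=-0.252, θ₃=-0.245, ω₃=-0.346
apply F[18]=+15.000 → step 19: x=-0.163, v=0.969, θ₁=1.906, ω₁=8.996, θ₂=-0.152, ω₂=0.055, θ₃=-0.252, ω₃=-0.363
apply F[19]=+15.000 → step 20: x=-0.141, v=1.260, θ₁=2.099, ω₁=10.341, θ₂=-0.147, ω₂=0.531, θ₃=-0.260, ω₃=-0.407
apply F[20]=+15.000 → step 21: x=-0.112, v=1.612, θ₁=2.324, ω₁=12.314, θ₂=-0.129, ω₂=1.272, θ₃=-0.269, ω₃=-0.526
apply F[21]=+15.000 → step 22: x=-0.075, v=2.054, θ₁=2.598, ω₁=15.257, θ₂=-0.093, ω₂=2.410, θ₃=-0.282, ω₃=-0.891
apply F[22]=+15.000 → step 23: x=-0.029, v=2.545, θ₁=2.939, ω₁=18.844, θ₂=-0.030, ω₂=3.853, θ₃=-0.310, ω₃=-2.100
apply F[23]=-15.000 → step 24: x=0.021, v=2.372, θ₁=3.321, ω₁=18.599, θ₂=0.054, ω₂=4.345, θ₃=-0.377, ω₃=-4.696
apply F[24]=-15.000 → step 25: x=0.064, v=1.911, θ₁=3.665, ω₁=15.654, θ₂=0.134, ω₂=3.568, θ₃=-0.495, ω₃=-6.944
apply F[25]=-15.000 → step 26: x=0.097, v=1.472, θ₁=3.951, ω₁=13.122, θ₂=0.196, ω₂=2.612, θ₃=-0.647, ω₃=-8.159
apply F[26]=-15.000 → step 27: x=0.123, v=1.105, θ₁=4.195, ω₁=11.365, θ₂=0.240, ω₂=1.768, θ₃=-0.817, ω₃=-8.761
apply F[27]=-15.000 → step 28: x=0.142, v=0.792, θ₁=4.409, ω₁=10.118, θ₂=0.268, ω₂=1.040, θ₃=-0.996, ω₃=-9.065
apply F[28]=-15.000 → step 29: x=0.155, v=0.516, θ₁=4.601, ω₁=9.190, θ₂=0.282, ω₂=0.413, θ₃=-1.179, ω₃=-9.226
apply F[29]=-15.000 → step 30: x=0.163, v=0.266, θ₁=4.778, ω₁=8.470, θ₂=0.285, ω₂=-0.125, θ₃=-1.364, ω₃=-9.325
apply F[30]=-15.000 → step 31: x=0.166, v=0.035, θ₁=4.941, ω₁=7.897, θ₂=0.278, ω₂=-0.583, θ₃=-1.552, ω₃=-9.400
apply F[31]=-15.000 → step 32: x=0.164, v=-0.180, θ₁=5.094, ω₁=7.428, θ₂=0.262, ω₂=-0.965, θ₃=-1.740, ω₃=-9.476
apply F[32]=-15.000 → step 33: x=0.158, v=-0.384, θ₁=5.239, ω₁=7.036, θ₂=0.239, ω₂=-1.277, θ₃=-1.931, ω₃=-9.567
apply F[33]=-15.000 → step 34: x=0.149, v=-0.578, θ₁=5.376, ω₁=6.696, θ₂=0.211, ω₂=-1.521, θ₃=-2.123, ω₃=-9.678
apply F[34]=-15.000 → step 35: x=0.135, v=-0.764, θ₁=5.507, ω₁=6.390, θ₂=0.179, ω₂=-1.695, θ₃=-2.318, ω₃=-9.815
apply F[35]=-15.000 → step 36: x=0.118, v=-0.942, θ₁=5.632, ω₁=6.100, θ₂=0.144, ω₂=-1.798, θ₃=-2.516, ω₃=-9.974
apply F[36]=-15.000 → step 37: x=0.098, v=-1.114, θ₁=5.751, ω₁=5.815, θ₂=0.108, ω₂=-1.824, θ₃=-2.717, ω₃=-10.140
apply F[37]=-15.000 → step 38: x=0.074, v=-1.279, θ₁=5.865, ω₁=5.549, θ₂=0.072, ω₂=-1.769, θ₃=-2.921, ω₃=-10.277
apply F[38]=-15.000 → step 39: x=0.047, v=-1.442, θ₁=5.973, ω₁=5.358, θ₂=0.037, ω₂=-1.642, θ₃=-3.128, ω₃=-10.324
apply F[39]=-15.000 → step 40: x=0.016, v=-1.609, θ₁=6.080, ω₁=5.348, θ₂=0.006, ω₂=-1.469, θ₃=-3.333, ω₃=-10.222
Max |angle| over trajectory = 6.080 rad = 348.4°.

Answer: 348.4°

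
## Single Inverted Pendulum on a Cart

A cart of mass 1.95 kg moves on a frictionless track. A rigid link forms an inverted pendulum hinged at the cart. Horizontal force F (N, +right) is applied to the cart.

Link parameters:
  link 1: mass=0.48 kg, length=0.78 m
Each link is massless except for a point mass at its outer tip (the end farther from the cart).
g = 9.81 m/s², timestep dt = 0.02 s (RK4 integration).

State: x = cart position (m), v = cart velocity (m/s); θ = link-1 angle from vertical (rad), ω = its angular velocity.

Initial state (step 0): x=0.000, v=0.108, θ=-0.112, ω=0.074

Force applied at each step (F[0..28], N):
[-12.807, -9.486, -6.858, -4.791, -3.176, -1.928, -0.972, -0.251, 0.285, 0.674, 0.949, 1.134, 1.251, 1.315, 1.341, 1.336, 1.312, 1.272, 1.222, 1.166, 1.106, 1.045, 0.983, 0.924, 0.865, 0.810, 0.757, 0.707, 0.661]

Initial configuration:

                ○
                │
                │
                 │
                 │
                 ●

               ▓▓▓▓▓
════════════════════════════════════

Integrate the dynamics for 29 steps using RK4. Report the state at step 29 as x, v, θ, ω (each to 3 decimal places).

apply F[0]=-12.807 → step 1: x=0.001, v=-0.018, θ=-0.109, ω=0.206
apply F[1]=-9.486 → step 2: x=-0.000, v=-0.110, θ=-0.104, ω=0.297
apply F[2]=-6.858 → step 3: x=-0.003, v=-0.175, θ=-0.098, ω=0.355
apply F[3]=-4.791 → step 4: x=-0.007, v=-0.220, θ=-0.090, ω=0.388
apply F[4]=-3.176 → step 5: x=-0.012, v=-0.248, θ=-0.082, ω=0.403
apply F[5]=-1.928 → step 6: x=-0.017, v=-0.264, θ=-0.074, ω=0.403
apply F[6]=-0.972 → step 7: x=-0.022, v=-0.271, θ=-0.066, ω=0.394
apply F[7]=-0.251 → step 8: x=-0.028, v=-0.270, θ=-0.059, ω=0.378
apply F[8]=+0.285 → step 9: x=-0.033, v=-0.265, θ=-0.051, ω=0.357
apply F[9]=+0.674 → step 10: x=-0.038, v=-0.256, θ=-0.044, ω=0.333
apply F[10]=+0.949 → step 11: x=-0.043, v=-0.244, θ=-0.038, ω=0.308
apply F[11]=+1.134 → step 12: x=-0.048, v=-0.231, θ=-0.032, ω=0.282
apply F[12]=+1.251 → step 13: x=-0.052, v=-0.216, θ=-0.027, ω=0.257
apply F[13]=+1.315 → step 14: x=-0.057, v=-0.202, θ=-0.022, ω=0.232
apply F[14]=+1.341 → step 15: x=-0.061, v=-0.187, θ=-0.017, ω=0.208
apply F[15]=+1.336 → step 16: x=-0.064, v=-0.173, θ=-0.013, ω=0.186
apply F[16]=+1.312 → step 17: x=-0.067, v=-0.159, θ=-0.010, ω=0.165
apply F[17]=+1.272 → step 18: x=-0.070, v=-0.145, θ=-0.007, ω=0.145
apply F[18]=+1.222 → step 19: x=-0.073, v=-0.132, θ=-0.004, ω=0.128
apply F[19]=+1.166 → step 20: x=-0.076, v=-0.120, θ=-0.002, ω=0.111
apply F[20]=+1.106 → step 21: x=-0.078, v=-0.109, θ=0.000, ω=0.097
apply F[21]=+1.045 → step 22: x=-0.080, v=-0.098, θ=0.002, ω=0.083
apply F[22]=+0.983 → step 23: x=-0.082, v=-0.088, θ=0.004, ω=0.071
apply F[23]=+0.924 → step 24: x=-0.084, v=-0.079, θ=0.005, ω=0.061
apply F[24]=+0.865 → step 25: x=-0.085, v=-0.070, θ=0.006, ω=0.051
apply F[25]=+0.810 → step 26: x=-0.086, v=-0.062, θ=0.007, ω=0.042
apply F[26]=+0.757 → step 27: x=-0.088, v=-0.055, θ=0.008, ω=0.035
apply F[27]=+0.707 → step 28: x=-0.089, v=-0.048, θ=0.008, ω=0.028
apply F[28]=+0.661 → step 29: x=-0.090, v=-0.042, θ=0.009, ω=0.022

Answer: x=-0.090, v=-0.042, θ=0.009, ω=0.022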